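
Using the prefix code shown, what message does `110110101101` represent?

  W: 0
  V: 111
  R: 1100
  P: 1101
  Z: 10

PZZP

Read left to right; each codeword is recognised as soon as it completes (prefix code):
  1101→P | 10→Z | 10→Z | 1101→P
Decoded message: PZZP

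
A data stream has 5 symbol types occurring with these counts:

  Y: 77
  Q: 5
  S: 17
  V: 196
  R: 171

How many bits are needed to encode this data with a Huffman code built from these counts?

857

Merge the two smallest weights repeatedly:
combine Q(5), S(17) → 22
combine 22, Y(77) → 99
combine 99, R(171) → 270
combine V(196), 270 → 466
Total encoded bits = sum of merged weights = 22 + 99 + 270 + 466 = 857.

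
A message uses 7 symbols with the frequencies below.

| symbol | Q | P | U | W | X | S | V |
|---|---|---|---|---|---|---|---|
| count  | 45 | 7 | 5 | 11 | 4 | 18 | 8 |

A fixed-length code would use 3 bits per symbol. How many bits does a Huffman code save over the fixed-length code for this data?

66

Fixed-length: 3 bits × 98 symbols = 294 bits.
Huffman merges:
combine X(4), U(5) → 9
combine P(7), V(8) → 15
combine 9, W(11) → 20
combine 15, S(18) → 33
combine 20, 33 → 53
combine Q(45), 53 → 98
Huffman total = 9 + 15 + 20 + 33 + 53 + 98 = 228 bits.
Saving = 294 − 228 = 66 bits.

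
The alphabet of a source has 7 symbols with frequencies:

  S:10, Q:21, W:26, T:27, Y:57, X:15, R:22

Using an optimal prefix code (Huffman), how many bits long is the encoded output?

Build the Huffman tree bottom-up:
combine S(10), X(15) → 25
combine Q(21), R(22) → 43
combine 25, W(26) → 51
combine T(27), 43 → 70
combine 51, Y(57) → 108
combine 70, 108 → 178
Total encoded bits = sum of merged weights = 25 + 43 + 51 + 70 + 108 + 178 = 475.

475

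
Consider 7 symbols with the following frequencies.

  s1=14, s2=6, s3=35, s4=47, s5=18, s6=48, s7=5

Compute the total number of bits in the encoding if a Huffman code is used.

425

Build the Huffman tree bottom-up:
combine s7(5), s2(6) → 11
combine 11, s1(14) → 25
combine s5(18), 25 → 43
combine s3(35), 43 → 78
combine s4(47), s6(48) → 95
combine 78, 95 → 173
Total encoded bits = sum of merged weights = 11 + 25 + 43 + 78 + 95 + 173 = 425.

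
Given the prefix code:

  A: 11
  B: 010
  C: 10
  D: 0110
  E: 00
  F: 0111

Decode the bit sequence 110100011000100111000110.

Read left to right; each codeword is recognised as soon as it completes (prefix code):
  11→A | 010→B | 00→E | 11→A | 00→E | 010→B | 0111→F | 00→E | 0110→D
Decoded message: ABEAEBFED

ABEAEBFED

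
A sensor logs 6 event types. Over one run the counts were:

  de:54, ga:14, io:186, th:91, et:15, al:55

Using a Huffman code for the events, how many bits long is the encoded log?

Greedily combine the two least-frequent nodes:
ga(14) + et(15) → 29
29 + de(54) → 83
al(55) + 83 → 138
th(91) + 138 → 229
io(186) + 229 → 415
Total encoded bits = sum of merged weights = 29 + 83 + 138 + 229 + 415 = 894.

894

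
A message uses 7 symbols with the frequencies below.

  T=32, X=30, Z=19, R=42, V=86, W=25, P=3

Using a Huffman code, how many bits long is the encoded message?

Greedily combine the two least-frequent nodes:
merge P(3) and Z(19): 22
merge 22 and W(25): 47
merge X(30) and T(32): 62
merge R(42) and 47: 89
merge 62 and V(86): 148
merge 89 and 148: 237
Total encoded bits = sum of merged weights = 22 + 47 + 62 + 89 + 148 + 237 = 605.

605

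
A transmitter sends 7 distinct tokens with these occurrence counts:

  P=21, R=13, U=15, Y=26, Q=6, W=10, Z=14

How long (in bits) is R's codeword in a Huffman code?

3

Build the tree from the bottom:
merge Q(6) and W(10): 16
merge R(13) and Z(14): 27
merge U(15) and 16: 31
merge P(21) and Y(26): 47
merge 27 and 31: 58
merge 47 and 58: 105
The subtree containing R is merged 3 times, so code length = 3.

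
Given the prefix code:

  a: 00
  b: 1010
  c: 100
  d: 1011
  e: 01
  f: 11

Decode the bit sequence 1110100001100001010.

fbaecab

Read left to right; each codeword is recognised as soon as it completes (prefix code):
  11→f | 1010→b | 00→a | 01→e | 100→c | 00→a | 1010→b
Decoded message: fbaecab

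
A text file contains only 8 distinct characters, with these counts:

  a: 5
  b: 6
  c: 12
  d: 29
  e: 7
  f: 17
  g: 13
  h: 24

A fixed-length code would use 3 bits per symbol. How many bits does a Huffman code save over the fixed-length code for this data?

24

Fixed-length: 3 bits × 113 symbols = 339 bits.
Huffman merges:
merge a(5) and b(6): 11
merge e(7) and 11: 18
merge c(12) and g(13): 25
merge f(17) and 18: 35
merge h(24) and 25: 49
merge d(29) and 35: 64
merge 49 and 64: 113
Huffman total = 11 + 18 + 25 + 35 + 49 + 64 + 113 = 315 bits.
Saving = 339 − 315 = 24 bits.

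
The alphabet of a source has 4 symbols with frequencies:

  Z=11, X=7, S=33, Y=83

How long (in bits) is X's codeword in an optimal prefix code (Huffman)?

Build the tree from the bottom:
combine X(7), Z(11) → 18
combine 18, S(33) → 51
combine 51, Y(83) → 134
X sits 3 levels below the root, so its codeword is 3 bits.

3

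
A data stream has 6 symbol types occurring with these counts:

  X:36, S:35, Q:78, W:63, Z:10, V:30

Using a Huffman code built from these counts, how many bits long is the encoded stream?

Greedily combine the two least-frequent nodes:
combine Z(10), V(30) → 40
combine S(35), X(36) → 71
combine 40, W(63) → 103
combine 71, Q(78) → 149
combine 103, 149 → 252
The encoded length is the sum of every internal node's weight: 40 + 71 + 103 + 149 + 252 = 615 bits.

615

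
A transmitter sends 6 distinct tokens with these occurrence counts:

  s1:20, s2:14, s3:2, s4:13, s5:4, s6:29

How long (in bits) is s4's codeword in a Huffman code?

Repeatedly merge the two smallest:
merge s3(2) and s5(4): 6
merge 6 and s4(13): 19
merge s2(14) and 19: 33
merge s1(20) and s6(29): 49
merge 33 and 49: 82
s4 sits 3 levels below the root, so its codeword is 3 bits.

3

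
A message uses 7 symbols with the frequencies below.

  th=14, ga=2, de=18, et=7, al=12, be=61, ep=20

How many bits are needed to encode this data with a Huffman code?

Build the Huffman tree bottom-up:
ga(2) + et(7) → 9
9 + al(12) → 21
th(14) + de(18) → 32
ep(20) + 21 → 41
32 + 41 → 73
be(61) + 73 → 134
Total encoded bits = sum of merged weights = 9 + 21 + 32 + 41 + 73 + 134 = 310.

310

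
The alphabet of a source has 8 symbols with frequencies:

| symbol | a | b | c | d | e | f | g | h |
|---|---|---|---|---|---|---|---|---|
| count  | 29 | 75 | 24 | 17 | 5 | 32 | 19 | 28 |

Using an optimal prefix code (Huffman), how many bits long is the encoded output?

634

Merge the two smallest weights repeatedly:
merge e(5) and d(17): 22
merge g(19) and 22: 41
merge c(24) and h(28): 52
merge a(29) and f(32): 61
merge 41 and 52: 93
merge 61 and b(75): 136
merge 93 and 136: 229
Total encoded bits = sum of merged weights = 22 + 41 + 52 + 61 + 93 + 136 + 229 = 634.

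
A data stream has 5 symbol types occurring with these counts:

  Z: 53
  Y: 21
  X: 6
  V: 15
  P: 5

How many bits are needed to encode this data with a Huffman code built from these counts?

184

Greedily combine the two least-frequent nodes:
P(5) + X(6) → 11
11 + V(15) → 26
Y(21) + 26 → 47
47 + Z(53) → 100
The encoded length is the sum of every internal node's weight: 11 + 26 + 47 + 100 = 184 bits.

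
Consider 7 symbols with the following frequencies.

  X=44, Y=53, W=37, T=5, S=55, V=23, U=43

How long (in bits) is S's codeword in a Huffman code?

Build the tree from the bottom:
combine T(5), V(23) → 28
combine 28, W(37) → 65
combine U(43), X(44) → 87
combine Y(53), S(55) → 108
combine 65, 87 → 152
combine 108, 152 → 260
S sits 2 levels below the root, so its codeword is 2 bits.

2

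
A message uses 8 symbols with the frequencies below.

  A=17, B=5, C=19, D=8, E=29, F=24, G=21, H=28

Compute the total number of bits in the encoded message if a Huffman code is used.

Build the Huffman tree bottom-up:
merge B(5) and D(8): 13
merge 13 and A(17): 30
merge C(19) and G(21): 40
merge F(24) and H(28): 52
merge E(29) and 30: 59
merge 40 and 52: 92
merge 59 and 92: 151
The encoded length is the sum of every internal node's weight: 13 + 30 + 40 + 52 + 59 + 92 + 151 = 437 bits.

437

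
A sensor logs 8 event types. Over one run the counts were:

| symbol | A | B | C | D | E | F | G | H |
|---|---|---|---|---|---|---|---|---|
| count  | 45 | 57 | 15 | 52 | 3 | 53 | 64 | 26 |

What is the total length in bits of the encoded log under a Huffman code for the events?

Build the Huffman tree bottom-up:
E(3) + C(15) → 18
18 + H(26) → 44
44 + A(45) → 89
D(52) + F(53) → 105
B(57) + G(64) → 121
89 + 105 → 194
121 + 194 → 315
The encoded length is the sum of every internal node's weight: 18 + 44 + 89 + 105 + 121 + 194 + 315 = 886 bits.

886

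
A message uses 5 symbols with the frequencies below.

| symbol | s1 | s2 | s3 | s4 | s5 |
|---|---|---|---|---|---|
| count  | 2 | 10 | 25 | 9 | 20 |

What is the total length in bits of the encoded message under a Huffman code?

139

Merge the two smallest weights repeatedly:
combine s1(2), s4(9) → 11
combine s2(10), 11 → 21
combine s5(20), 21 → 41
combine s3(25), 41 → 66
Total encoded bits = sum of merged weights = 11 + 21 + 41 + 66 = 139.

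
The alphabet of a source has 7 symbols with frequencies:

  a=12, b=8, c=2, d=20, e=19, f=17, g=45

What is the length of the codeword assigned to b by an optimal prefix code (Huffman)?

5

Huffman merges, smallest pair first:
c(2) + b(8) → 10
10 + a(12) → 22
f(17) + e(19) → 36
d(20) + 22 → 42
36 + 42 → 78
g(45) + 78 → 123
b's leaf is at depth 5, giving a 5-bit codeword.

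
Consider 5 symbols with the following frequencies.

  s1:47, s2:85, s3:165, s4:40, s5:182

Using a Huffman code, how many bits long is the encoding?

1115

Greedily combine the two least-frequent nodes:
combine s4(40), s1(47) → 87
combine s2(85), 87 → 172
combine s3(165), 172 → 337
combine s5(182), 337 → 519
The encoded length is the sum of every internal node's weight: 87 + 172 + 337 + 519 = 1115 bits.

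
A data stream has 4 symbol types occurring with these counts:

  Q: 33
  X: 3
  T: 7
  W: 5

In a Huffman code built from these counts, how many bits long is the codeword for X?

Build the tree from the bottom:
combine X(3), W(5) → 8
combine T(7), 8 → 15
combine 15, Q(33) → 48
X sits 3 levels below the root, so its codeword is 3 bits.

3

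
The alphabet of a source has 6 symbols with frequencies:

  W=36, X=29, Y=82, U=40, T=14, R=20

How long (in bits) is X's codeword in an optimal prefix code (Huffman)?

Huffman merges, smallest pair first:
merge T(14) and R(20): 34
merge X(29) and 34: 63
merge W(36) and U(40): 76
merge 63 and 76: 139
merge Y(82) and 139: 221
X's leaf is at depth 3, giving a 3-bit codeword.

3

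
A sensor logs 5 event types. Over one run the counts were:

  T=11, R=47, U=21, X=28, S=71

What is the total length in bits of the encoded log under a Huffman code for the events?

Build the Huffman tree bottom-up:
merge T(11) and U(21): 32
merge X(28) and 32: 60
merge R(47) and 60: 107
merge S(71) and 107: 178
Total encoded bits = sum of merged weights = 32 + 60 + 107 + 178 = 377.

377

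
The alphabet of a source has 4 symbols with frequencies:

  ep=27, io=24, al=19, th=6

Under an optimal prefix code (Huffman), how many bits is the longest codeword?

3

Merge the two lowest-weight nodes at each step:
combine th(6), al(19) → 25
combine io(24), 25 → 49
combine ep(27), 49 → 76
The first pair merged (th, al) ends up deepest, at depth 3.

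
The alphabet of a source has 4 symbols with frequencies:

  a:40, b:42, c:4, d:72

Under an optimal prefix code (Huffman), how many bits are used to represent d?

Build the tree from the bottom:
combine c(4), a(40) → 44
combine b(42), 44 → 86
combine d(72), 86 → 158
d is a child of the root — depth 1, so its codeword is a single bit.

1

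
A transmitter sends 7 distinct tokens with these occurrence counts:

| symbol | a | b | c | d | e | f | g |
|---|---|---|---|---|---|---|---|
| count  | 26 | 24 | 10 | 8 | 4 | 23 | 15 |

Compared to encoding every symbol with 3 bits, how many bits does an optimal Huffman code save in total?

39

Fixed-length: 3 bits × 110 symbols = 330 bits.
Huffman merges:
e(4) + d(8) → 12
c(10) + 12 → 22
g(15) + 22 → 37
f(23) + b(24) → 47
a(26) + 37 → 63
47 + 63 → 110
Huffman total = 12 + 22 + 37 + 47 + 63 + 110 = 291 bits.
Saving = 330 − 291 = 39 bits.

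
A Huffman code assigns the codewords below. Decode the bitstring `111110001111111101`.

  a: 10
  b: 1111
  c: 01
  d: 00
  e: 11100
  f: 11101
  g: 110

Read left to right; each codeword is recognised as soon as it completes (prefix code):
  1111→b | 10→a | 00→d | 1111→b | 1111→b | 01→c
Decoded message: badbbc

badbbc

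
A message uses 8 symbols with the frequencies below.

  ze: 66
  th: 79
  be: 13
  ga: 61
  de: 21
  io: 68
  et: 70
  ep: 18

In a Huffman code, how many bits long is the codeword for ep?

Repeatedly merge the two smallest:
be(13) + ep(18) → 31
de(21) + 31 → 52
52 + ga(61) → 113
ze(66) + io(68) → 134
et(70) + th(79) → 149
113 + 134 → 247
149 + 247 → 396
The subtree containing ep is merged 5 times, so code length = 5.

5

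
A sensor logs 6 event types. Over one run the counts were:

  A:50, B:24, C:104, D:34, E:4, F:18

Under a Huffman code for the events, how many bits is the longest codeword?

Merge the two lowest-weight nodes at each step:
combine E(4), F(18) → 22
combine 22, B(24) → 46
combine D(34), 46 → 80
combine A(50), 80 → 130
combine C(104), 130 → 234
The first pair merged (E, F) ends up deepest, at depth 5.

5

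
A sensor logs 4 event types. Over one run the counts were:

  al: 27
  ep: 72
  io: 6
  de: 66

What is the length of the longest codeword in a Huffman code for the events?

Merge the two lowest-weight nodes at each step:
merge io(6) and al(27): 33
merge 33 and de(66): 99
merge ep(72) and 99: 171
The first pair merged (io, al) ends up deepest, at depth 3.

3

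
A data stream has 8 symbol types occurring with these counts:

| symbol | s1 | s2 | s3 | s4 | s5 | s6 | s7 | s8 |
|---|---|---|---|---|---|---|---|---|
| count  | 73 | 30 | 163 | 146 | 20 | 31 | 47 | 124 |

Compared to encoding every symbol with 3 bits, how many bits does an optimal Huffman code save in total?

Fixed-length: 3 bits × 634 symbols = 1902 bits.
Huffman merges:
merge s5(20) and s2(30): 50
merge s6(31) and s7(47): 78
merge 50 and s1(73): 123
merge 78 and 123: 201
merge s8(124) and s4(146): 270
merge s3(163) and 201: 364
merge 270 and 364: 634
Huffman total = 50 + 78 + 123 + 201 + 270 + 364 + 634 = 1720 bits.
Saving = 1902 − 1720 = 182 bits.

182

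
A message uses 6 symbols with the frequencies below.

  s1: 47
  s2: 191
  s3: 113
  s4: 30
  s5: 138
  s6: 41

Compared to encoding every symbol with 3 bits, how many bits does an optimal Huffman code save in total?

371

Fixed-length: 3 bits × 560 symbols = 1680 bits.
Huffman merges:
combine s4(30), s6(41) → 71
combine s1(47), 71 → 118
combine s3(113), 118 → 231
combine s5(138), s2(191) → 329
combine 231, 329 → 560
Huffman total = 71 + 118 + 231 + 329 + 560 = 1309 bits.
Saving = 1680 − 1309 = 371 bits.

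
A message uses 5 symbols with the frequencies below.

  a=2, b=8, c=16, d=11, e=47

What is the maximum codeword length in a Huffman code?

Merge the two lowest-weight nodes at each step:
combine a(2), b(8) → 10
combine 10, d(11) → 21
combine c(16), 21 → 37
combine 37, e(47) → 84
Maximum depth reached is 4.

4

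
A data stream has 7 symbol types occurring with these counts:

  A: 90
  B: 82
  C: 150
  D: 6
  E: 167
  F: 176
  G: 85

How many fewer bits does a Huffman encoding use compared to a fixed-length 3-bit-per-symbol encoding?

255

Fixed-length: 3 bits × 756 symbols = 2268 bits.
Huffman merges:
merge D(6) and B(82): 88
merge G(85) and 88: 173
merge A(90) and C(150): 240
merge E(167) and 173: 340
merge F(176) and 240: 416
merge 340 and 416: 756
Huffman total = 88 + 173 + 240 + 340 + 416 + 756 = 2013 bits.
Saving = 2268 − 2013 = 255 bits.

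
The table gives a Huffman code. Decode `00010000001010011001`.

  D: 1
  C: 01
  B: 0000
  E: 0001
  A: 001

EBACADA

Read left to right; each codeword is recognised as soon as it completes (prefix code):
  0001→E | 0000→B | 001→A | 01→C | 001→A | 1→D | 001→A
Decoded message: EBACADA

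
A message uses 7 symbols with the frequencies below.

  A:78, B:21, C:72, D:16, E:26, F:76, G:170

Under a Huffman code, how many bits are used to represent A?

Huffman merges, smallest pair first:
merge D(16) and B(21): 37
merge E(26) and 37: 63
merge 63 and C(72): 135
merge F(76) and A(78): 154
merge 135 and 154: 289
merge G(170) and 289: 459
The subtree containing A is merged 3 times, so code length = 3.

3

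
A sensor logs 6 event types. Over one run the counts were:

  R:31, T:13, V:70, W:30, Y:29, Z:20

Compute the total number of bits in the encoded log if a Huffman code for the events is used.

472

Merge the two smallest weights repeatedly:
merge T(13) and Z(20): 33
merge Y(29) and W(30): 59
merge R(31) and 33: 64
merge 59 and 64: 123
merge V(70) and 123: 193
The encoded length is the sum of every internal node's weight: 33 + 59 + 64 + 123 + 193 = 472 bits.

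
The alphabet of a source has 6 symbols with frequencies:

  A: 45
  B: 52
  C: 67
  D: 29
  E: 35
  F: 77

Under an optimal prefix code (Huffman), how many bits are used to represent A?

Huffman merges, smallest pair first:
merge D(29) and E(35): 64
merge A(45) and B(52): 97
merge 64 and C(67): 131
merge F(77) and 97: 174
merge 131 and 174: 305
A sits 3 levels below the root, so its codeword is 3 bits.

3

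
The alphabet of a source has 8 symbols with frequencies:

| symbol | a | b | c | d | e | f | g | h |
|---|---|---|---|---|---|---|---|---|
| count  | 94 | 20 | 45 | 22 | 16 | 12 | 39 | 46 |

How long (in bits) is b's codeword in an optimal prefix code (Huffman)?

Build the tree from the bottom:
merge f(12) and e(16): 28
merge b(20) and d(22): 42
merge 28 and g(39): 67
merge 42 and c(45): 87
merge h(46) and 67: 113
merge 87 and a(94): 181
merge 113 and 181: 294
The subtree containing b is merged 4 times, so code length = 4.

4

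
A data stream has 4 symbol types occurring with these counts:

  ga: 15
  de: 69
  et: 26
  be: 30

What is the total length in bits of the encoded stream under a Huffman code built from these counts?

Build the Huffman tree bottom-up:
combine ga(15), et(26) → 41
combine be(30), 41 → 71
combine de(69), 71 → 140
The encoded length is the sum of every internal node's weight: 41 + 71 + 140 = 252 bits.

252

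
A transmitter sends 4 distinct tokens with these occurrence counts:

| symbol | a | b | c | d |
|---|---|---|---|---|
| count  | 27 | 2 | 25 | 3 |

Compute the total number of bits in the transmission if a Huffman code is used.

Build the Huffman tree bottom-up:
combine b(2), d(3) → 5
combine 5, c(25) → 30
combine a(27), 30 → 57
The encoded length is the sum of every internal node's weight: 5 + 30 + 57 = 92 bits.

92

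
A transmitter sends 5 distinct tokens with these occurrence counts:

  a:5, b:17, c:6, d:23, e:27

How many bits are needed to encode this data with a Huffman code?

Build the Huffman tree bottom-up:
merge a(5) and c(6): 11
merge 11 and b(17): 28
merge d(23) and e(27): 50
merge 28 and 50: 78
Total encoded bits = sum of merged weights = 11 + 28 + 50 + 78 = 167.

167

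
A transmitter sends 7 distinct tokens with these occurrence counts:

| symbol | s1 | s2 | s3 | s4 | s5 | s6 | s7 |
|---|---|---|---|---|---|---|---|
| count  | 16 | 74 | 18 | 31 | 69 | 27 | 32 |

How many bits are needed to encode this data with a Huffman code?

692

Build the Huffman tree bottom-up:
merge s1(16) and s3(18): 34
merge s6(27) and s4(31): 58
merge s7(32) and 34: 66
merge 58 and 66: 124
merge s5(69) and s2(74): 143
merge 124 and 143: 267
Each symbol's bit-cost is frequency × depth; summing gives 692 bits (equivalently 34 + 58 + 66 + 124 + 143 + 267).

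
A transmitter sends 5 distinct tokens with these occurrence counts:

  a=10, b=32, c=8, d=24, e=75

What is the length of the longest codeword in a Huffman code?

4

Merge the two lowest-weight nodes at each step:
combine c(8), a(10) → 18
combine 18, d(24) → 42
combine b(32), 42 → 74
combine 74, e(75) → 149
Maximum depth reached is 4.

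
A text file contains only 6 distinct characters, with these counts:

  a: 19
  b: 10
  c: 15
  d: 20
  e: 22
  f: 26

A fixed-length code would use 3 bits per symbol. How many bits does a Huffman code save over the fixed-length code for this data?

48

Fixed-length: 3 bits × 112 symbols = 336 bits.
Huffman merges:
b(10) + c(15) → 25
a(19) + d(20) → 39
e(22) + 25 → 47
f(26) + 39 → 65
47 + 65 → 112
Huffman total = 25 + 39 + 47 + 65 + 112 = 288 bits.
Saving = 336 − 288 = 48 bits.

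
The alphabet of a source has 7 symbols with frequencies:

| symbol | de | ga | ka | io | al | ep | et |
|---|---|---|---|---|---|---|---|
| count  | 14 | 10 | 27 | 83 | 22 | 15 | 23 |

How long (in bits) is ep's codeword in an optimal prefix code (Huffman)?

Repeatedly merge the two smallest:
combine ga(10), de(14) → 24
combine ep(15), al(22) → 37
combine et(23), 24 → 47
combine ka(27), 37 → 64
combine 47, 64 → 111
combine io(83), 111 → 194
ep sits 4 levels below the root, so its codeword is 4 bits.

4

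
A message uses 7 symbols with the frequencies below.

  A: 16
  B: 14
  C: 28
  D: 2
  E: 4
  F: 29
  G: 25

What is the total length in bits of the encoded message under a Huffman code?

298

Build the Huffman tree bottom-up:
combine D(2), E(4) → 6
combine 6, B(14) → 20
combine A(16), 20 → 36
combine G(25), C(28) → 53
combine F(29), 36 → 65
combine 53, 65 → 118
Each symbol's bit-cost is frequency × depth; summing gives 298 bits (equivalently 6 + 20 + 36 + 53 + 65 + 118).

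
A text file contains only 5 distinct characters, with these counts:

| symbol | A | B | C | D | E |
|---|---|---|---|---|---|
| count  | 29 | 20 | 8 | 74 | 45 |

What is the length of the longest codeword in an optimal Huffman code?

4

Merge the two lowest-weight nodes at each step:
merge C(8) and B(20): 28
merge 28 and A(29): 57
merge E(45) and 57: 102
merge D(74) and 102: 176
The rarest symbols sit at the bottom; the longest codeword is 4 bits.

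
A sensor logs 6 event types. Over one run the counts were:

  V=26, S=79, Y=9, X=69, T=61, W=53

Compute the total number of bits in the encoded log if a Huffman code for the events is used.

Build the Huffman tree bottom-up:
Y(9) + V(26) → 35
35 + W(53) → 88
T(61) + X(69) → 130
S(79) + 88 → 167
130 + 167 → 297
Each symbol's bit-cost is frequency × depth; summing gives 717 bits (equivalently 35 + 88 + 130 + 167 + 297).

717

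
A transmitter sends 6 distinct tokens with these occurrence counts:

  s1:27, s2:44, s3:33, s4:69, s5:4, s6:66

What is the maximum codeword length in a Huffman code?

Merge the two lowest-weight nodes at each step:
combine s5(4), s1(27) → 31
combine 31, s3(33) → 64
combine s2(44), 64 → 108
combine s6(66), s4(69) → 135
combine 108, 135 → 243
Maximum depth reached is 4.

4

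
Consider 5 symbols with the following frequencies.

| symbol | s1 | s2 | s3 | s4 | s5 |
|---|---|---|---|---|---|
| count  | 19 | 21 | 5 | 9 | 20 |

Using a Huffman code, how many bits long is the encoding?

Greedily combine the two least-frequent nodes:
combine s3(5), s4(9) → 14
combine 14, s1(19) → 33
combine s5(20), s2(21) → 41
combine 33, 41 → 74
Each symbol's bit-cost is frequency × depth; summing gives 162 bits (equivalently 14 + 33 + 41 + 74).

162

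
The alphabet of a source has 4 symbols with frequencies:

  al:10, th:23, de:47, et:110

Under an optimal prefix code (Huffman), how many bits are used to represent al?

Huffman merges, smallest pair first:
combine al(10), th(23) → 33
combine 33, de(47) → 80
combine 80, et(110) → 190
al sits 3 levels below the root, so its codeword is 3 bits.

3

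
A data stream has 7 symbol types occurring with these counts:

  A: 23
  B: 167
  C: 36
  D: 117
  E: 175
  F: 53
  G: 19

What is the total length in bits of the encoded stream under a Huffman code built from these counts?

Merge the two smallest weights repeatedly:
G(19) + A(23) → 42
C(36) + 42 → 78
F(53) + 78 → 131
D(117) + 131 → 248
B(167) + E(175) → 342
248 + 342 → 590
The encoded length is the sum of every internal node's weight: 42 + 78 + 131 + 248 + 342 + 590 = 1431 bits.

1431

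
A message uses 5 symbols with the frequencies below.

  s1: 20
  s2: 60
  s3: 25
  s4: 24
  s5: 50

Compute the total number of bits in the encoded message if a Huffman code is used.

Merge the two smallest weights repeatedly:
merge s1(20) and s4(24): 44
merge s3(25) and 44: 69
merge s5(50) and s2(60): 110
merge 69 and 110: 179
Total encoded bits = sum of merged weights = 44 + 69 + 110 + 179 = 402.

402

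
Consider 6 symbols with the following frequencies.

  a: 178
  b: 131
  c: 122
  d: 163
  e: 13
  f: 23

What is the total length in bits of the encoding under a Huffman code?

Greedily combine the two least-frequent nodes:
combine e(13), f(23) → 36
combine 36, c(122) → 158
combine b(131), 158 → 289
combine d(163), a(178) → 341
combine 289, 341 → 630
The encoded length is the sum of every internal node's weight: 36 + 158 + 289 + 341 + 630 = 1454 bits.

1454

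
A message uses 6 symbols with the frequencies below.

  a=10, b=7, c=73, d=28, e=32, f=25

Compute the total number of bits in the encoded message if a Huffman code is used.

396

Merge the two smallest weights repeatedly:
merge b(7) and a(10): 17
merge 17 and f(25): 42
merge d(28) and e(32): 60
merge 42 and 60: 102
merge c(73) and 102: 175
Total encoded bits = sum of merged weights = 17 + 42 + 60 + 102 + 175 = 396.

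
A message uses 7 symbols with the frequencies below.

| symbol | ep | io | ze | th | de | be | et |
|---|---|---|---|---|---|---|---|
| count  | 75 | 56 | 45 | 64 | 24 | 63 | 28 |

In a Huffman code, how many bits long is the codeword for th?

2

Build the tree from the bottom:
de(24) + et(28) → 52
ze(45) + 52 → 97
io(56) + be(63) → 119
th(64) + ep(75) → 139
97 + 119 → 216
139 + 216 → 355
th's leaf is at depth 2, giving a 2-bit codeword.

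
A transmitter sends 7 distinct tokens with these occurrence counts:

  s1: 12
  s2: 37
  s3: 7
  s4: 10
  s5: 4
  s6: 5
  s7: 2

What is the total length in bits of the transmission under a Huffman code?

Greedily combine the two least-frequent nodes:
merge s7(2) and s5(4): 6
merge s6(5) and 6: 11
merge s3(7) and s4(10): 17
merge 11 and s1(12): 23
merge 17 and 23: 40
merge s2(37) and 40: 77
The encoded length is the sum of every internal node's weight: 6 + 11 + 17 + 23 + 40 + 77 = 174 bits.

174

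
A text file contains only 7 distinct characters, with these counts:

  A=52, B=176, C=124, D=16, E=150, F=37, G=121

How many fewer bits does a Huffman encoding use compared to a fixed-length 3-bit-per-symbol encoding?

Fixed-length: 3 bits × 676 symbols = 2028 bits.
Huffman merges:
merge D(16) and F(37): 53
merge A(52) and 53: 105
merge 105 and G(121): 226
merge C(124) and E(150): 274
merge B(176) and 226: 402
merge 274 and 402: 676
Huffman total = 53 + 105 + 226 + 274 + 402 + 676 = 1736 bits.
Saving = 2028 − 1736 = 292 bits.

292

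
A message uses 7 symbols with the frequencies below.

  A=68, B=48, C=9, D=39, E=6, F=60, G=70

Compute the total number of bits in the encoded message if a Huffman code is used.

Merge the two smallest weights repeatedly:
combine E(6), C(9) → 15
combine 15, D(39) → 54
combine B(48), 54 → 102
combine F(60), A(68) → 128
combine G(70), 102 → 172
combine 128, 172 → 300
The encoded length is the sum of every internal node's weight: 15 + 54 + 102 + 128 + 172 + 300 = 771 bits.

771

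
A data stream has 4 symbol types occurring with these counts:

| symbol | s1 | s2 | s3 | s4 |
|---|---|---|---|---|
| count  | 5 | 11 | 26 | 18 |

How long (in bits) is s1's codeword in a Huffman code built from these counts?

3

Build the tree from the bottom:
combine s1(5), s2(11) → 16
combine 16, s4(18) → 34
combine s3(26), 34 → 60
The subtree containing s1 is merged 3 times, so code length = 3.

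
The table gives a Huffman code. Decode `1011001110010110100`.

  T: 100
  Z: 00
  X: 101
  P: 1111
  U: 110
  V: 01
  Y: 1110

Read left to right; each codeword is recognised as soon as it completes (prefix code):
  101→X | 100→T | 1110→Y | 01→V | 01→V | 101→X | 00→Z
Decoded message: XTYVVXZ

XTYVVXZ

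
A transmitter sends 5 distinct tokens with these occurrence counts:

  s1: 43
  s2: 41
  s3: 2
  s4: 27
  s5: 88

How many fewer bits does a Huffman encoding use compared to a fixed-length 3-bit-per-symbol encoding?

Fixed-length: 3 bits × 201 symbols = 603 bits.
Huffman merges:
combine s3(2), s4(27) → 29
combine 29, s2(41) → 70
combine s1(43), 70 → 113
combine s5(88), 113 → 201
Huffman total = 29 + 70 + 113 + 201 = 413 bits.
Saving = 603 − 413 = 190 bits.

190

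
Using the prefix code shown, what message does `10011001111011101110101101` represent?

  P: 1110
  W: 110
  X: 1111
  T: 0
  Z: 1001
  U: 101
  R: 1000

Read left to right; each codeword is recognised as soon as it completes (prefix code):
  1001→Z | 1001→Z | 1110→P | 1110→P | 1110→P | 101→U | 101→U
Decoded message: ZZPPPUU

ZZPPPUU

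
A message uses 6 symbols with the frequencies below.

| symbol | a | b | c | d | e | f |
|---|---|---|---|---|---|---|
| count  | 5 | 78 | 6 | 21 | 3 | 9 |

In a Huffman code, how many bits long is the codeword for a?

5

Huffman merges, smallest pair first:
e(3) + a(5) → 8
c(6) + 8 → 14
f(9) + 14 → 23
d(21) + 23 → 44
44 + b(78) → 122
a sits 5 levels below the root, so its codeword is 5 bits.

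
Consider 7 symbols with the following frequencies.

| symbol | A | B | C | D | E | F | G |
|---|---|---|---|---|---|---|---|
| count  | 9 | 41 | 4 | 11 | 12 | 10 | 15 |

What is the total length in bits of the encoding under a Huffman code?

Build the Huffman tree bottom-up:
combine C(4), A(9) → 13
combine F(10), D(11) → 21
combine E(12), 13 → 25
combine G(15), 21 → 36
combine 25, 36 → 61
combine B(41), 61 → 102
Each symbol's bit-cost is frequency × depth; summing gives 258 bits (equivalently 13 + 21 + 25 + 36 + 61 + 102).

258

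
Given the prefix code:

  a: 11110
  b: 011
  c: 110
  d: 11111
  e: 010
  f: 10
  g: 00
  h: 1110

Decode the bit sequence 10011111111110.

Read left to right; each codeword is recognised as soon as it completes (prefix code):
  10→f | 011→b | 11111→d | 1110→h
Decoded message: fbdh

fbdh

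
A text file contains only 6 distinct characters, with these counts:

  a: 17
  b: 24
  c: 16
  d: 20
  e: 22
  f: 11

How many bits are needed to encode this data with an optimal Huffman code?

Greedily combine the two least-frequent nodes:
f(11) + c(16) → 27
a(17) + d(20) → 37
e(22) + b(24) → 46
27 + 37 → 64
46 + 64 → 110
Each symbol's bit-cost is frequency × depth; summing gives 284 bits (equivalently 27 + 37 + 46 + 64 + 110).

284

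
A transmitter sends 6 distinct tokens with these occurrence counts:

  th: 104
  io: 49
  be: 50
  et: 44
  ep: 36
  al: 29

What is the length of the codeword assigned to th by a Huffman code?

Repeatedly merge the two smallest:
merge al(29) and ep(36): 65
merge et(44) and io(49): 93
merge be(50) and 65: 115
merge 93 and th(104): 197
merge 115 and 197: 312
th sits 2 levels below the root, so its codeword is 2 bits.

2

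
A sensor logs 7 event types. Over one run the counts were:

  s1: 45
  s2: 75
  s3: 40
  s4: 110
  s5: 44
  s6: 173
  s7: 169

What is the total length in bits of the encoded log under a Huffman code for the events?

Merge the two smallest weights repeatedly:
s3(40) + s5(44) → 84
s1(45) + s2(75) → 120
84 + s4(110) → 194
120 + s7(169) → 289
s6(173) + 194 → 367
289 + 367 → 656
The encoded length is the sum of every internal node's weight: 84 + 120 + 194 + 289 + 367 + 656 = 1710 bits.

1710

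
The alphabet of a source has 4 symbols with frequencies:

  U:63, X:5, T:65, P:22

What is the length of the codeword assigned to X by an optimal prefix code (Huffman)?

Repeatedly merge the two smallest:
X(5) + P(22) → 27
27 + U(63) → 90
T(65) + 90 → 155
The subtree containing X is merged 3 times, so code length = 3.

3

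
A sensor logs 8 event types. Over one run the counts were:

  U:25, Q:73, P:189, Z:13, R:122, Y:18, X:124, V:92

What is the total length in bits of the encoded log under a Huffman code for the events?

Merge the two smallest weights repeatedly:
Z(13) + Y(18) → 31
U(25) + 31 → 56
56 + Q(73) → 129
V(92) + R(122) → 214
X(124) + 129 → 253
P(189) + 214 → 403
253 + 403 → 656
Each symbol's bit-cost is frequency × depth; summing gives 1742 bits (equivalently 31 + 56 + 129 + 214 + 253 + 403 + 656).

1742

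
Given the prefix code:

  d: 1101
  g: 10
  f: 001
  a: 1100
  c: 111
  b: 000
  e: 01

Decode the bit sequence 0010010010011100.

ffffa

Read left to right; each codeword is recognised as soon as it completes (prefix code):
  001→f | 001→f | 001→f | 001→f | 1100→a
Decoded message: ffffa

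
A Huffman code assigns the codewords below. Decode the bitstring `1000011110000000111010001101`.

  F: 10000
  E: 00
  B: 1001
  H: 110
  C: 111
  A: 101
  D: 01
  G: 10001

FCFEDHGA

Read left to right; each codeword is recognised as soon as it completes (prefix code):
  10000→F | 111→C | 10000→F | 00→E | 01→D | 110→H | 10001→G | 101→A
Decoded message: FCFEDHGA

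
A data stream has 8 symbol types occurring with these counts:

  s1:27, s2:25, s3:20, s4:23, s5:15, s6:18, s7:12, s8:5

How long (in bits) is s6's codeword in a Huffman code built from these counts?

Repeatedly merge the two smallest:
s8(5) + s7(12) → 17
s5(15) + 17 → 32
s6(18) + s3(20) → 38
s4(23) + s2(25) → 48
s1(27) + 32 → 59
38 + 48 → 86
59 + 86 → 145
The subtree containing s6 is merged 3 times, so code length = 3.

3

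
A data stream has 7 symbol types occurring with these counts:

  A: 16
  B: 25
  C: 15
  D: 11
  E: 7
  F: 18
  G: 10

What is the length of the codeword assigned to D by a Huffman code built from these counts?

Repeatedly merge the two smallest:
merge E(7) and G(10): 17
merge D(11) and C(15): 26
merge A(16) and 17: 33
merge F(18) and B(25): 43
merge 26 and 33: 59
merge 43 and 59: 102
D's leaf is at depth 3, giving a 3-bit codeword.

3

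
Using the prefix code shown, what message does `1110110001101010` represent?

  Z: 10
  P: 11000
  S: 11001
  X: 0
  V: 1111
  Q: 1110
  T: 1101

Read left to right; each codeword is recognised as soon as it completes (prefix code):
  1110→Q | 11000→P | 1101→T | 0→X | 10→Z
Decoded message: QPTXZ

QPTXZ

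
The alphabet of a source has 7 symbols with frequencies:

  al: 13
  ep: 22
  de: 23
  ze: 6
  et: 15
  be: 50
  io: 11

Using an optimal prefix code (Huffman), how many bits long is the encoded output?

364

Greedily combine the two least-frequent nodes:
combine ze(6), io(11) → 17
combine al(13), et(15) → 28
combine 17, ep(22) → 39
combine de(23), 28 → 51
combine 39, be(50) → 89
combine 51, 89 → 140
Total encoded bits = sum of merged weights = 17 + 28 + 39 + 51 + 89 + 140 = 364.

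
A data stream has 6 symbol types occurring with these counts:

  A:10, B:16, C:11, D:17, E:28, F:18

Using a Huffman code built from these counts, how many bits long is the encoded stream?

Merge the two smallest weights repeatedly:
merge A(10) and C(11): 21
merge B(16) and D(17): 33
merge F(18) and 21: 39
merge E(28) and 33: 61
merge 39 and 61: 100
The encoded length is the sum of every internal node's weight: 21 + 33 + 39 + 61 + 100 = 254 bits.

254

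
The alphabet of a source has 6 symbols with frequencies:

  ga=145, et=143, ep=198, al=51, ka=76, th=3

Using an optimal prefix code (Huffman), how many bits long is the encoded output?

Greedily combine the two least-frequent nodes:
combine th(3), al(51) → 54
combine 54, ka(76) → 130
combine 130, et(143) → 273
combine ga(145), ep(198) → 343
combine 273, 343 → 616
Each symbol's bit-cost is frequency × depth; summing gives 1416 bits (equivalently 54 + 130 + 273 + 343 + 616).

1416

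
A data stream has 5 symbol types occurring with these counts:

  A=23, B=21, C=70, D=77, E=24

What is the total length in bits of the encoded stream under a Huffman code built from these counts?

Build the Huffman tree bottom-up:
merge B(21) and A(23): 44
merge E(24) and 44: 68
merge 68 and C(70): 138
merge D(77) and 138: 215
Each symbol's bit-cost is frequency × depth; summing gives 465 bits (equivalently 44 + 68 + 138 + 215).

465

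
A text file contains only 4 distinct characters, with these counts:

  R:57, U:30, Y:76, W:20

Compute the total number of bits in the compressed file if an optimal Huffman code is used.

Greedily combine the two least-frequent nodes:
W(20) + U(30) → 50
50 + R(57) → 107
Y(76) + 107 → 183
The encoded length is the sum of every internal node's weight: 50 + 107 + 183 = 340 bits.

340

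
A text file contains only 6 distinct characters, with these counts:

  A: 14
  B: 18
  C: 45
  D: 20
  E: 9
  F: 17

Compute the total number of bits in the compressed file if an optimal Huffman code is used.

302

Merge the two smallest weights repeatedly:
E(9) + A(14) → 23
F(17) + B(18) → 35
D(20) + 23 → 43
35 + 43 → 78
C(45) + 78 → 123
Total encoded bits = sum of merged weights = 23 + 35 + 43 + 78 + 123 = 302.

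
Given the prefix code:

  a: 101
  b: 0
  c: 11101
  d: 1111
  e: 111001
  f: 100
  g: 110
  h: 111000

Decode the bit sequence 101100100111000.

Read left to right; each codeword is recognised as soon as it completes (prefix code):
  101→a | 100→f | 100→f | 111000→h
Decoded message: affh

affh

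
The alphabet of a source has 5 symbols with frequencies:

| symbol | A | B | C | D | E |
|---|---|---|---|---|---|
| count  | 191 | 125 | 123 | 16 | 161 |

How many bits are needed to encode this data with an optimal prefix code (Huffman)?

Build the Huffman tree bottom-up:
D(16) + C(123) → 139
B(125) + 139 → 264
E(161) + A(191) → 352
264 + 352 → 616
The encoded length is the sum of every internal node's weight: 139 + 264 + 352 + 616 = 1371 bits.

1371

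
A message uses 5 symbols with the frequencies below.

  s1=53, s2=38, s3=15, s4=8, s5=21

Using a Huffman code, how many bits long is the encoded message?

Greedily combine the two least-frequent nodes:
merge s4(8) and s3(15): 23
merge s5(21) and 23: 44
merge s2(38) and 44: 82
merge s1(53) and 82: 135
The encoded length is the sum of every internal node's weight: 23 + 44 + 82 + 135 = 284 bits.

284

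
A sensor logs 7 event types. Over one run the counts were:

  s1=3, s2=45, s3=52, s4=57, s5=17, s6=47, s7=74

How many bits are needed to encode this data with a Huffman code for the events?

774

Greedily combine the two least-frequent nodes:
s1(3) + s5(17) → 20
20 + s2(45) → 65
s6(47) + s3(52) → 99
s4(57) + 65 → 122
s7(74) + 99 → 173
122 + 173 → 295
The encoded length is the sum of every internal node's weight: 20 + 65 + 99 + 122 + 173 + 295 = 774 bits.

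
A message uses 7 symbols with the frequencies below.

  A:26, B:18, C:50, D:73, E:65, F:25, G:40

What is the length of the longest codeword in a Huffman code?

Merge the two lowest-weight nodes at each step:
combine B(18), F(25) → 43
combine A(26), G(40) → 66
combine 43, C(50) → 93
combine E(65), 66 → 131
combine D(73), 93 → 166
combine 131, 166 → 297
Maximum depth reached is 4.

4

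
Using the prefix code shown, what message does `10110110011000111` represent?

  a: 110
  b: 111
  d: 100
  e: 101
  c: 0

Read left to right; each codeword is recognised as soon as it completes (prefix code):
  101→e | 101→e | 100→d | 110→a | 0→c | 0→c | 111→b
Decoded message: eedaccb

eedaccb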